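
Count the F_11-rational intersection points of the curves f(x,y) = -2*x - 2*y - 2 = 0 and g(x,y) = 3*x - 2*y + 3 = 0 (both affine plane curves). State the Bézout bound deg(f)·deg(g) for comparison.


Common zeros: {(10, 0)}; count = 1; Bézout bound = 1.

deg(f) = 1, deg(g) = 1, so Bézout bound = 1.
Scan x ∈ F_11. For each x, list the y ∈ F_11 with f(x, y) ≡ 0 and those with g(x, y) ≡ 0 (mod 11); the common zeros in that column are the intersection.
  x = 0: f ≡ 0 at y ∈ {10}; g ≡ 0 at y ∈ {7}; common: ∅.
  x = 1: f ≡ 0 at y ∈ {9}; g ≡ 0 at y ∈ {3}; common: ∅.
  x = 2: f ≡ 0 at y ∈ {8}; g ≡ 0 at y ∈ {10}; common: ∅.
  x = 3: f ≡ 0 at y ∈ {7}; g ≡ 0 at y ∈ {6}; common: ∅.
  x = 4: f ≡ 0 at y ∈ {6}; g ≡ 0 at y ∈ {2}; common: ∅.
  x = 5: f ≡ 0 at y ∈ {5}; g ≡ 0 at y ∈ {9}; common: ∅.
  x = 6: f ≡ 0 at y ∈ {4}; g ≡ 0 at y ∈ {5}; common: ∅.
  x = 7: f ≡ 0 at y ∈ {3}; g ≡ 0 at y ∈ {1}; common: ∅.
  x = 8: f ≡ 0 at y ∈ {2}; g ≡ 0 at y ∈ {8}; common: ∅.
  x = 9: f ≡ 0 at y ∈ {1}; g ≡ 0 at y ∈ {4}; common: ∅.
  x = 10: f ≡ 0 at y ∈ {0}; g ≡ 0 at y ∈ {0}; common: {0}.
Collecting: common zeros = {(10, 0)}, so the count is 1.
Comparison with the Bézout bound: 1 ≤ 1 = deg(f)·deg(g), as expected for curves with no common component (the bound is attained).


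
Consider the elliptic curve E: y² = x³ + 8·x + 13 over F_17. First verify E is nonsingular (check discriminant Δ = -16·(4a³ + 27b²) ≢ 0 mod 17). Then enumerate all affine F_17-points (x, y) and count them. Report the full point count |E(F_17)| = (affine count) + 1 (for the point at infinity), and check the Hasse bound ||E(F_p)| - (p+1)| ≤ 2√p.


Affine points = {(0, 8), (0, 9), (3, 8), (3, 9), (5, 5), (5, 12), (7, 2), (7, 15), (9, 7), (9, 10), (11, 2), (11, 15), (12, 1), (12, 16), (13, 6), (13, 11), (14, 8), (14, 9), (16, 2), (16, 15)}; affine count = 20; |E(F_17)| = 21.

Discriminant check: Δ ∝ 4a³ + 27b² = 4·8³ + 27·13² = 4·512 + 27·169 ≡ 15 (mod 17). Nonzero ⇒ E is nonsingular.
For each x ∈ F_17, compute rhs = x³ + 8·x + 13 mod 17, then count y ∈ F_17 with y² ≡ rhs.
  x = 0: rhs = 13, matching y values: 8, 9 (2 points).
  x = 1: rhs = 5, matching y values: none (0 points).
  x = 2: rhs = 3, matching y values: none (0 points).
  x = 3: rhs = 13, matching y values: 8, 9 (2 points).
  x = 4: rhs = 7, matching y values: none (0 points).
  x = 5: rhs = 8, matching y values: 5, 12 (2 points).
  x = 6: rhs = 5, matching y values: none (0 points).
  x = 7: rhs = 4, matching y values: 2, 15 (2 points).
  x = 8: rhs = 11, matching y values: none (0 points).
  x = 9: rhs = 15, matching y values: 7, 10 (2 points).
  x = 10: rhs = 5, matching y values: none (0 points).
  x = 11: rhs = 4, matching y values: 2, 15 (2 points).
  x = 12: rhs = 1, matching y values: 1, 16 (2 points).
  x = 13: rhs = 2, matching y values: 6, 11 (2 points).
  x = 14: rhs = 13, matching y values: 8, 9 (2 points).
  x = 15: rhs = 6, matching y values: none (0 points).
  x = 16: rhs = 4, matching y values: 2, 15 (2 points).
Total affine count: 20.
Full point count |E(F_17)| = 20 + 1 = 21.
Hasse bound: |21 − (17+1)| = |3| = 3 ≤ 2√17 ≈ 8.2462 ✓.


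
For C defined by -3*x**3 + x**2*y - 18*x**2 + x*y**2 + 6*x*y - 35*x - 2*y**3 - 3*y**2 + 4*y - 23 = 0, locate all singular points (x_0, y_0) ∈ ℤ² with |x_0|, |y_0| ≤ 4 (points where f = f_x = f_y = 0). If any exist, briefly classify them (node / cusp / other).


Singular points: {(-2, -1)}; classification: node.

Compute partial derivatives:
  f_x = -9*x**2 + 2*x*y - 36*x + y**2 + 6*y - 35.
  f_y = x**2 + 2*x*y + 6*x - 6*y**2 - 6*y + 4.
Scan x_0 ∈ {−4, ..., 4}. For each x_0, f_y(x_0, y) is a polynomial in y; find its integer roots y ∈ {−4, ..., 4}, then test f_x and f at those candidates.
  x = -4: f_y(-4, y) = -6*y**2 - 14*y - 4; vanishes at y ∈ {-2}. (-4, -2): f_x = -27 ≠ 0.
  x = -3: f_y(-3, y) = -6*y**2 - 12*y - 5; no integer root y with |y| ≤ 4.
  x = -2: f_y(-2, y) = -6*y**2 - 10*y - 4; vanishes at y ∈ {-1}. (-2, -1): f_x = 0, f = 0 — SINGULAR.
  x = -1: f_y(-1, y) = -6*y**2 - 8*y - 1; no integer root y with |y| ≤ 4.
  x = 0: f_y(0, y) = -6*y**2 - 6*y + 4; no integer root y with |y| ≤ 4.
  x = 1: f_y(1, y) = -6*y**2 - 4*y + 11; no integer root y with |y| ≤ 4.
  x = 2: f_y(2, y) = -6*y**2 - 2*y + 20; vanishes at y ∈ {-2}. (2, -2): f_x = -159 ≠ 0.
  x = 3: f_y(3, y) = 31 - 6*y**2; no integer root y with |y| ≤ 4.
  x = 4: f_y(4, y) = -6*y**2 + 2*y + 44; no integer root y with |y| ≤ 4.
Only singular point on the grid: (-2, -1).
Classify: substitute x = -2 + u, y = -1 + v and expand: f = -3*u**3 + u**2*v - u**2 + u*v**2 - 2*v**3 + v**2.
No constant or linear terms (consistent with a singular point). Quadratic part: -u**2 + v**2. Cubic part: -3*u**3 + u**2*v + u*v**2 - 2*v**3.
The quadratic part v**2 - u**2 = (v − u)(v + u) splits into two distinct linear factors, so there are two distinct tangent lines y − -1 = ±(x − -2) — this is a node (ordinary double point).
Classification: node.


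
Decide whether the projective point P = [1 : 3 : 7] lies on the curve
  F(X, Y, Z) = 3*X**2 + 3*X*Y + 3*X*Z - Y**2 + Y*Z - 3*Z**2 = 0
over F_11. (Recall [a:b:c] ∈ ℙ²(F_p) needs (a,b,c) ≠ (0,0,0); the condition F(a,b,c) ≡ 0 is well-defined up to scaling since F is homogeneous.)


F(1,3,7) ≡ 8 (mod 11); P is NOT on the curve.

Evaluate F(1, 3, 7) term-by-term (mod 11).
  3*X**2 ↦ 3·1·1·1 = 3
  3*X*Y ↦ 3·1·3·1 = 9
  3*X*Z ↦ 3·1·1·7 = 21
  -Y**2 ↦ -1·1·9·1 = -9
  Y*Z ↦ 1·1·3·7 = 21
  -3*Z**2 ↦ -3·1·1·49 = -147
Sum: F(1, 3, 7) = (3) + (9) + (21) + (-9) + (21) + (-147) = -102.
Reducing mod 11: -102 ≡ 8 (mod 11).
Since F(a, b, c) ≡ 8 ≠ 0 (mod 11), P does NOT lie on the curve.


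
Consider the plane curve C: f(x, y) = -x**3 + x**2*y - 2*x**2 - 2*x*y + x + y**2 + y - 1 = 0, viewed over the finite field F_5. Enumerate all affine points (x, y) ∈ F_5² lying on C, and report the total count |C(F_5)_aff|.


Affine F_5-points: {(0, 2), (2, 0), (2, 4)}; count = 3.

For each of the 25 pairs (x, y) ∈ F_5², evaluate f(x, y) mod 5. Record the zeros.
  x = 0: [0↦4, 1↦1, 2↦0, 3↦1, 4↦4]  zeros at y ∈ {2}
  x = 1: [0↦2, 1↦3, 2↦1, 3↦1, 4↦3]  zeros at y ∈ ∅
  x = 2: [0↦0, 1↦2, 2↦1, 3↦2, 4↦0]  zeros at y ∈ {0, 4}
  x = 3: [0↦2, 1↦2, 2↦4, 3↦3, 4↦4]  zeros at y ∈ ∅
  x = 4: [0↦2, 1↦2, 2↦4, 3↦3, 4↦4]  zeros at y ∈ ∅
Collecting zeros: affine points = {(0, 2), (2, 0), (2, 4)}.
Total count |C(F_5)_aff| = 3.


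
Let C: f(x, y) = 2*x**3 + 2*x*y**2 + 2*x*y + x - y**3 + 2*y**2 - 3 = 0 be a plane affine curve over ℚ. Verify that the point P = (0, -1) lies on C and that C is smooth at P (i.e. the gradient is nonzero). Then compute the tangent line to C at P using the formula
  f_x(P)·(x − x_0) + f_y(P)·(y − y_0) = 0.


Tangent line at P: x - 7*y - 7 = 0.

Step 1: f(0, -1) = 0, so P lies on C.
Step 2: partial derivatives
  f_x(x, y) = 6*x**2 + 2*y**2 + 2*y + 1, f_y(x, y) = 4*x*y + 2*x - 3*y**2 + 4*y.
  f_x(P) = 1, f_y(P) = -7 (gradient nonzero, so P is smooth).
Step 3: tangent line at P: 1·(x − 0) + -7·(y − -1) = 0.
Expanding: x - 7*y - 7 = 0.


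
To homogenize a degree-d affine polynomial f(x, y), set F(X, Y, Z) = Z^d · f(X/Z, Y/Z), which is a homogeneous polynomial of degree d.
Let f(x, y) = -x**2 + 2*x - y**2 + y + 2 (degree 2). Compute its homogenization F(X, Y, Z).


F(X, Y, Z) = -X**2 + 2*X*Z - Y**2 + Y*Z + 2*Z**2

deg(f) = 2.
Substitute x = X/Z, y = Y/Z into f, then multiply by Z^2.
  monomial -1·x^2·y^0 ↦ -1·X^2·Y^0·Z^0.
  monomial 2·x^1·y^0 ↦ 2·X^1·Y^0·Z^1.
  monomial -1·x^0·y^2 ↦ -1·X^0·Y^2·Z^0.
  monomial 1·x^0·y^1 ↦ 1·X^0·Y^1·Z^1.
  monomial 2·x^0·y^0 ↦ 2·X^0·Y^0·Z^2.
Collecting: F(X, Y, Z) = -X**2 + 2*X*Z - Y**2 + Y*Z + 2*Z**2.


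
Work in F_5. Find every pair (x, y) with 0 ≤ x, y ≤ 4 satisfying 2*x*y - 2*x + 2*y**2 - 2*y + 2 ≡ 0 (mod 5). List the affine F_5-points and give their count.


Affine F_5-points: {(1, 0), (2, 2), (4, 3), (4, 4)}; count = 4.

For each of the 25 pairs (x, y) ∈ F_5², evaluate f(x, y) mod 5. Record the zeros.
  x = 0: [0↦2, 1↦2, 2↦1, 3↦4, 4↦1]  zeros at y ∈ ∅
  x = 1: [0↦0, 1↦2, 2↦3, 3↦3, 4↦2]  zeros at y ∈ {0}
  x = 2: [0↦3, 1↦2, 2↦0, 3↦2, 4↦3]  zeros at y ∈ {2}
  x = 3: [0↦1, 1↦2, 2↦2, 3↦1, 4↦4]  zeros at y ∈ ∅
  x = 4: [0↦4, 1↦2, 2↦4, 3↦0, 4↦0]  zeros at y ∈ {3, 4}
Collecting zeros: affine points = {(1, 0), (2, 2), (4, 3), (4, 4)}.
Total count |C(F_5)_aff| = 4.


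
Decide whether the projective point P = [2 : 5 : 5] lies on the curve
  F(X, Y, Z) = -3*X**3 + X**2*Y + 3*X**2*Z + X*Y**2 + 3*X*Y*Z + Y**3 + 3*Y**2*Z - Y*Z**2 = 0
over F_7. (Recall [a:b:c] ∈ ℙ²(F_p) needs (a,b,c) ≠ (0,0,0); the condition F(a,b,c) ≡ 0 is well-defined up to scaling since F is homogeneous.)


F(2,5,5) ≡ 1 (mod 7); P is NOT on the curve.

Evaluate F(2, 5, 5) term-by-term (mod 7).
  -3*X**3 ↦ -3·8·1·1 = -24
  X**2*Y ↦ 1·4·5·1 = 20
  3*X**2*Z ↦ 3·4·1·5 = 60
  X*Y**2 ↦ 1·2·25·1 = 50
  3*X*Y*Z ↦ 3·2·5·5 = 150
  Y**3 ↦ 1·1·125·1 = 125
  3*Y**2*Z ↦ 3·1·25·5 = 375
  -Y*Z**2 ↦ -1·1·5·25 = -125
Sum: F(2, 5, 5) = (-24) + (20) + (60) + (50) + (150) + (125) + (375) + (-125) = 631.
Reducing mod 7: 631 ≡ 1 (mod 7).
Since F(a, b, c) ≡ 1 ≠ 0 (mod 7), P does NOT lie on the curve.


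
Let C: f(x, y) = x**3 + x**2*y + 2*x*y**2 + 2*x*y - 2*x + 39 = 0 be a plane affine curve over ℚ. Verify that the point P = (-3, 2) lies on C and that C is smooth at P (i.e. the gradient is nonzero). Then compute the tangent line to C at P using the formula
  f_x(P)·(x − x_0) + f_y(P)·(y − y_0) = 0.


Tangent line at P: 25*x - 21*y + 117 = 0.

Step 1: f(-3, 2) = 0, so P lies on C.
Step 2: partial derivatives
  f_x(x, y) = 3*x**2 + 2*x*y + 2*y**2 + 2*y - 2, f_y(x, y) = x**2 + 4*x*y + 2*x.
  f_x(P) = 25, f_y(P) = -21 (gradient nonzero, so P is smooth).
Step 3: tangent line at P: 25·(x − -3) + -21·(y − 2) = 0.
Expanding: 25*x - 21*y + 117 = 0.


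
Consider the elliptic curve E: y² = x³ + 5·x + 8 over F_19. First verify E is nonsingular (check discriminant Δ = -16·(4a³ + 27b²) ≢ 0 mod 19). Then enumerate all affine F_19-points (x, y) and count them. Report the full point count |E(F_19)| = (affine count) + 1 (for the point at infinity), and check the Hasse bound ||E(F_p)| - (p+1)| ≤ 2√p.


Affine points = {(2, 8), (2, 11), (4, 4), (4, 15), (5, 5), (5, 14), (6, 8), (6, 11), (7, 5), (7, 14), (8, 3), (8, 16), (11, 8), (11, 11), (13, 3), (13, 16), (15, 0), (16, 2), (16, 17), (17, 3), (17, 16)}; affine count = 21; |E(F_19)| = 22.

Discriminant check: Δ ∝ 4a³ + 27b² = 4·5³ + 27·8² = 4·125 + 27·64 ≡ 5 (mod 19). Nonzero ⇒ E is nonsingular.
For each x ∈ F_19, compute rhs = x³ + 5·x + 8 mod 19, then count y ∈ F_19 with y² ≡ rhs.
  x = 0: rhs = 8, matching y values: none (0 points).
  x = 1: rhs = 14, matching y values: none (0 points).
  x = 2: rhs = 7, matching y values: 8, 11 (2 points).
  x = 3: rhs = 12, matching y values: none (0 points).
  x = 4: rhs = 16, matching y values: 4, 15 (2 points).
  x = 5: rhs = 6, matching y values: 5, 14 (2 points).
  x = 6: rhs = 7, matching y values: 8, 11 (2 points).
  x = 7: rhs = 6, matching y values: 5, 14 (2 points).
  x = 8: rhs = 9, matching y values: 3, 16 (2 points).
  x = 9: rhs = 3, matching y values: none (0 points).
  x = 10: rhs = 13, matching y values: none (0 points).
  x = 11: rhs = 7, matching y values: 8, 11 (2 points).
  x = 12: rhs = 10, matching y values: none (0 points).
  x = 13: rhs = 9, matching y values: 3, 16 (2 points).
  x = 14: rhs = 10, matching y values: none (0 points).
  x = 15: rhs = 0, matching y values: 0 (1 points).
  x = 16: rhs = 4, matching y values: 2, 17 (2 points).
  x = 17: rhs = 9, matching y values: 3, 16 (2 points).
  x = 18: rhs = 2, matching y values: none (0 points).
Total affine count: 21.
Full point count |E(F_19)| = 21 + 1 = 22.
Hasse bound: |22 − (19+1)| = |2| = 2 ≤ 2√19 ≈ 8.7178 ✓.


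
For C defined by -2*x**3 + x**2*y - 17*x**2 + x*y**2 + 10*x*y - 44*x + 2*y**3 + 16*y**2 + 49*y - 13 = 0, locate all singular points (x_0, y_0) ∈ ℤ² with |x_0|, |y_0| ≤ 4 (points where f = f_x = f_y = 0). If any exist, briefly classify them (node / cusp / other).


Singular points: {(-3, -2)}; classification: node.

Compute partial derivatives:
  f_x = -6*x**2 + 2*x*y - 34*x + y**2 + 10*y - 44.
  f_y = x**2 + 2*x*y + 10*x + 6*y**2 + 32*y + 49.
Scan x_0 ∈ {−4, ..., 4}. For each x_0, f_y(x_0, y) is a polynomial in y; find its integer roots y ∈ {−4, ..., 4}, then test f_x and f at those candidates.
  x = -4: f_y(-4, y) = 6*y**2 + 24*y + 25; no integer root y with |y| ≤ 4.
  x = -3: f_y(-3, y) = 6*y**2 + 26*y + 28; vanishes at y ∈ {-2}. (-3, -2): f_x = 0, f = 0 — SINGULAR.
  x = -2: f_y(-2, y) = 6*y**2 + 28*y + 33; no integer root y with |y| ≤ 4.
  x = -1: f_y(-1, y) = 6*y**2 + 30*y + 40; no integer root y with |y| ≤ 4.
  x = 0: f_y(0, y) = 6*y**2 + 32*y + 49; no integer root y with |y| ≤ 4.
  x = 1: f_y(1, y) = 6*y**2 + 34*y + 60; no integer root y with |y| ≤ 4.
  x = 2: f_y(2, y) = 6*y**2 + 36*y + 73; no integer root y with |y| ≤ 4.
  x = 3: f_y(3, y) = 6*y**2 + 38*y + 88; no integer root y with |y| ≤ 4.
  x = 4: f_y(4, y) = 6*y**2 + 40*y + 105; no integer root y with |y| ≤ 4.
Only singular point on the grid: (-3, -2).
Classify: substitute x = -3 + u, y = -2 + v and expand: f = -2*u**3 + u**2*v - u**2 + u*v**2 + 2*v**3 + v**2.
No constant or linear terms (consistent with a singular point). Quadratic part: -u**2 + v**2. Cubic part: -2*u**3 + u**2*v + u*v**2 + 2*v**3.
The quadratic part v**2 - u**2 = (v − u)(v + u) splits into two distinct linear factors, so there are two distinct tangent lines y − -2 = ±(x − -3) — this is a node (ordinary double point).
Classification: node.


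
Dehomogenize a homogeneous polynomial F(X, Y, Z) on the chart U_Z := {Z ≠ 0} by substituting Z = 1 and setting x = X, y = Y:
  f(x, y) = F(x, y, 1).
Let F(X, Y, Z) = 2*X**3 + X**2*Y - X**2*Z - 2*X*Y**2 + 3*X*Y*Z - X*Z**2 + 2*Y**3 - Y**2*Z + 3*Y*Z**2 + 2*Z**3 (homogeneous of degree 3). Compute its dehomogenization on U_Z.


f(x, y) = 2*x**3 + x**2*y - x**2 - 2*x*y**2 + 3*x*y - x + 2*y**3 - y**2 + 3*y + 2

On U_Z we set Z = 1. Each monomial c·X^i·Y^j·Z^k in F becomes c·x^i·y^j·1^k = c·x^i·y^j.
Substituting Z = 1: F(X, Y, 1) = 2*x**3 + x**2*y - x**2 - 2*x*y**2 + 3*x*y - x + 2*y**3 - y**2 + 3*y + 2.
Note: deg(f) ≤ deg(F) = 3; strict inequality happens when F is divisible by Z (lost terms).


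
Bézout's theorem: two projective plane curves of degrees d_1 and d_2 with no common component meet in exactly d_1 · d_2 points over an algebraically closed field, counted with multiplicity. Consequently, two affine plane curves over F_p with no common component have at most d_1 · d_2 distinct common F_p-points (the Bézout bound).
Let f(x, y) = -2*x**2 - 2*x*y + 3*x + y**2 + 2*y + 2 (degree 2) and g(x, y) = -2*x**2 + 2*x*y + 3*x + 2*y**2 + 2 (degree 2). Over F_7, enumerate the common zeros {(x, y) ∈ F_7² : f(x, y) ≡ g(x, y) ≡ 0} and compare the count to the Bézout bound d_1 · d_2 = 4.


Common zeros: {(1, 5), (2, 0), (3, 0), (3, 4)}; count = 4; Bézout bound = 4.

deg(f) = 2, deg(g) = 2, so Bézout bound = 4.
Scan x ∈ F_7. For each x, list the y ∈ F_7 with f(x, y) ≡ 0 and those with g(x, y) ≡ 0 (mod 7); the common zeros in that column are the intersection.
  x = 0: f ≡ 0 at y ∈ ∅; g ≡ 0 at y ∈ ∅; common: ∅.
  x = 1: f ≡ 0 at y ∈ {2, 5}; g ≡ 0 at y ∈ {1, 5}; common: {5}.
  x = 2: f ≡ 0 at y ∈ {0, 2}; g ≡ 0 at y ∈ {0, 5}; common: {0}.
  x = 3: f ≡ 0 at y ∈ {0, 4}; g ≡ 0 at y ∈ {0, 4}; common: {0, 4}.
  x = 4: f ≡ 0 at y ∈ ∅; g ≡ 0 at y ∈ ∅; common: ∅.
  x = 5: f ≡ 0 at y ∈ {4}; g ≡ 0 at y ∈ {1}; common: ∅.
  x = 6: f ≡ 0 at y ∈ {5}; g ≡ 0 at y ∈ {4}; common: ∅.
Collecting: common zeros = {(1, 5), (2, 0), (3, 0), (3, 4)}, so the count is 4.
Comparison with the Bézout bound: 4 ≤ 4 = deg(f)·deg(g), as expected for curves with no common component (the bound is attained).


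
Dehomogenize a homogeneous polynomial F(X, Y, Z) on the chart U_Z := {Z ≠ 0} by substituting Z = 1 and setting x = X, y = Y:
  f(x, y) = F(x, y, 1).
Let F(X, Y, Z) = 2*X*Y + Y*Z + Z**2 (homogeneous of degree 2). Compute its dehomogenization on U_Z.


f(x, y) = 2*x*y + y + 1

On U_Z we set Z = 1. Each monomial c·X^i·Y^j·Z^k in F becomes c·x^i·y^j·1^k = c·x^i·y^j.
Substituting Z = 1: F(X, Y, 1) = 2*x*y + y + 1.
Note: deg(f) ≤ deg(F) = 2; strict inequality happens when F is divisible by Z (lost terms).


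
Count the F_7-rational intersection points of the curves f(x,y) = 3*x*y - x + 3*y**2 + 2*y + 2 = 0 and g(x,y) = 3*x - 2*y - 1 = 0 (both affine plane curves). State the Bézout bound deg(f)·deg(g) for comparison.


Common zeros: {(0, 3), (3, 4)}; count = 2; Bézout bound = 2.

deg(f) = 2, deg(g) = 1, so Bézout bound = 2.
Scan x ∈ F_7. For each x, list the y ∈ F_7 with f(x, y) ≡ 0 and those with g(x, y) ≡ 0 (mod 7); the common zeros in that column are the intersection.
  x = 0: f ≡ 0 at y ∈ {1, 3}; g ≡ 0 at y ∈ {3}; common: {3}.
  x = 1: f ≡ 0 at y ∈ ∅; g ≡ 0 at y ∈ {1}; common: ∅.
  x = 2: f ≡ 0 at y ∈ {0, 2}; g ≡ 0 at y ∈ {6}; common: ∅.
  x = 3: f ≡ 0 at y ∈ {4}; g ≡ 0 at y ∈ {4}; common: {4}.
  x = 4: f ≡ 0 at y ∈ ∅; g ≡ 0 at y ∈ {2}; common: ∅.
  x = 5: f ≡ 0 at y ∈ ∅; g ≡ 0 at y ∈ {0}; common: ∅.
  x = 6: f ≡ 0 at y ∈ {6}; g ≡ 0 at y ∈ {5}; common: ∅.
Collecting: common zeros = {(0, 3), (3, 4)}, so the count is 2.
Comparison with the Bézout bound: 2 ≤ 2 = deg(f)·deg(g), as expected for curves with no common component (the bound is attained).


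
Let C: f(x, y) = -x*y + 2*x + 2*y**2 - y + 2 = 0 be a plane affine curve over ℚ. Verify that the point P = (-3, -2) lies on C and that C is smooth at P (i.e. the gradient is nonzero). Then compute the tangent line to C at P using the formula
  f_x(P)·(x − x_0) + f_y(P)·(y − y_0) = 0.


Tangent line at P: 4*x - 6*y = 0.

Step 1: f(-3, -2) = 0, so P lies on C.
Step 2: partial derivatives
  f_x(x, y) = 2 - y, f_y(x, y) = -x + 4*y - 1.
  f_x(P) = 4, f_y(P) = -6 (gradient nonzero, so P is smooth).
Step 3: tangent line at P: 4·(x − -3) + -6·(y − -2) = 0.
Expanding: 4*x - 6*y = 0.


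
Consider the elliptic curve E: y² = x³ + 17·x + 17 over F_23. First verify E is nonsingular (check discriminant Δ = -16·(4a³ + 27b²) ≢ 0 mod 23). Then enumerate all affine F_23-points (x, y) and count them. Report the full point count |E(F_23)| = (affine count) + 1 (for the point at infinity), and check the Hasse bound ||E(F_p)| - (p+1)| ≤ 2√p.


Affine points = {(1, 9), (1, 14), (2, 6), (2, 17), (3, 7), (3, 16), (6, 6), (6, 17), (9, 5), (9, 18), (14, 3), (14, 20), (15, 6), (15, 17), (19, 0), (20, 10), (20, 13)}; affine count = 17; |E(F_23)| = 18.

Discriminant check: Δ ∝ 4a³ + 27b² = 4·17³ + 27·17² = 4·4913 + 27·289 ≡ 16 (mod 23). Nonzero ⇒ E is nonsingular.
For each x ∈ F_23, compute rhs = x³ + 17·x + 17 mod 23, then count y ∈ F_23 with y² ≡ rhs.
  x = 0: rhs = 17, matching y values: none (0 points).
  x = 1: rhs = 12, matching y values: 9, 14 (2 points).
  x = 2: rhs = 13, matching y values: 6, 17 (2 points).
  x = 3: rhs = 3, matching y values: 7, 16 (2 points).
  x = 4: rhs = 11, matching y values: none (0 points).
  x = 5: rhs = 20, matching y values: none (0 points).
  x = 6: rhs = 13, matching y values: 6, 17 (2 points).
  x = 7: rhs = 19, matching y values: none (0 points).
  x = 8: rhs = 21, matching y values: none (0 points).
  x = 9: rhs = 2, matching y values: 5, 18 (2 points).
  x = 10: rhs = 14, matching y values: none (0 points).
  x = 11: rhs = 17, matching y values: none (0 points).
  x = 12: rhs = 17, matching y values: none (0 points).
  x = 13: rhs = 20, matching y values: none (0 points).
  x = 14: rhs = 9, matching y values: 3, 20 (2 points).
  x = 15: rhs = 13, matching y values: 6, 17 (2 points).
  x = 16: rhs = 15, matching y values: none (0 points).
  x = 17: rhs = 21, matching y values: none (0 points).
  x = 18: rhs = 14, matching y values: none (0 points).
  x = 19: rhs = 0, matching y values: 0 (1 points).
  x = 20: rhs = 8, matching y values: 10, 13 (2 points).
  x = 21: rhs = 21, matching y values: none (0 points).
  x = 22: rhs = 22, matching y values: none (0 points).
Total affine count: 17.
Full point count |E(F_23)| = 17 + 1 = 18.
Hasse bound: |18 − (23+1)| = |-6| = 6 ≤ 2√23 ≈ 9.5917 ✓.


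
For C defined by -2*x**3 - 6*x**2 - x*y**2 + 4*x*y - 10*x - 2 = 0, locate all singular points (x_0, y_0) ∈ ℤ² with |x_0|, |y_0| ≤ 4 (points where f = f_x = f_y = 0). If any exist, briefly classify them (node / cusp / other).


Singular points: {(-1, 2)}; classification: cusp.

Compute partial derivatives:
  f_x = -6*x**2 - 12*x - y**2 + 4*y - 10.
  f_y = -2*x*y + 4*x.
Scan x_0 ∈ {−4, ..., 4}. For each x_0, f_y(x_0, y) is a polynomial in y; find its integer roots y ∈ {−4, ..., 4}, then test f_x and f at those candidates.
  x = -4: f_y(-4, y) = 8*y - 16; vanishes at y ∈ {2}. (-4, 2): f_x = -54 ≠ 0.
  x = -3: f_y(-3, y) = 6*y - 12; vanishes at y ∈ {2}. (-3, 2): f_x = -24 ≠ 0.
  x = -2: f_y(-2, y) = 4*y - 8; vanishes at y ∈ {2}. (-2, 2): f_x = -6 ≠ 0.
  x = -1: f_y(-1, y) = 2*y - 4; vanishes at y ∈ {2}. (-1, 2): f_x = 0, f = 0 — SINGULAR.
  x = 0: f_y(0, y) = 0; vanishes at y ∈ {-4, -3, -2, -1, 0, 1, 2, 3, 4}. (0, -4): f_x = -42 ≠ 0; (0, -3): f_x = -31 ≠ 0; (0, -2): f_x = -22 ≠ 0; (0, -1): f_x = -15 ≠ 0; (0, 0): f_x = -10 ≠ 0; (0, 1): f_x = -7 ≠ 0; (0, 2): f_x = -6 ≠ 0; (0, 3): f_x = -7 ≠ 0; (0, 4): f_x = -10 ≠ 0.
  x = 1: f_y(1, y) = 4 - 2*y; vanishes at y ∈ {2}. (1, 2): f_x = -24 ≠ 0.
  x = 2: f_y(2, y) = 8 - 4*y; vanishes at y ∈ {2}. (2, 2): f_x = -54 ≠ 0.
  x = 3: f_y(3, y) = 12 - 6*y; vanishes at y ∈ {2}. (3, 2): f_x = -96 ≠ 0.
  x = 4: f_y(4, y) = 16 - 8*y; vanishes at y ∈ {2}. (4, 2): f_x = -150 ≠ 0.
Only singular point on the grid: (-1, 2).
Classify: substitute x = -1 + u, y = 2 + v and expand: f = -2*u**3 - u*v**2 + v**2.
No constant or linear terms (consistent with a singular point). Quadratic part: v**2. Cubic part: -2*u**3 - u*v**2.
The quadratic part v**2 is a perfect square, so there is a single (double) tangent line v = 0, i.e. y = 2. Restricting the cubic part to that line (v = 0) leaves -2*u**3 ≠ 0, so f is not divisible by v and the branch is v² ≈ 2*u**3 to lowest order — this is a cusp.
Classification: cusp.


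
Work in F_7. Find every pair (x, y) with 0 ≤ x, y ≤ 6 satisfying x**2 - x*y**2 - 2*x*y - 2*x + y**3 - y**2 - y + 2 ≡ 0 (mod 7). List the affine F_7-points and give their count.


Affine F_7-points: {(1, 4), (3, 6), (4, 3), (4, 4), (4, 5), (5, 2), (5, 5), (5, 6), (6, 1), (6, 3)}; count = 10.

For each of the 49 pairs (x, y) ∈ F_7², evaluate f(x, y) mod 7. Record the zeros.
  x = 0: [0↦2, 1↦1, 2↦4, 3↦3, 4↦4, 5↦6, 6↦1]  zeros at y ∈ ∅
  x = 1: [0↦1, 1↦4, 2↦2, 3↦1, 4↦0, 5↦5, 6↦1]  zeros at y ∈ {4}
  x = 2: [0↦2, 1↦2, 2↦2, 3↦1, 4↦5, 5↦6, 6↦3]  zeros at y ∈ ∅
  x = 3: [0↦5, 1↦2, 2↦4, 3↦3, 4↦5, 5↦2, 6↦0]  zeros at y ∈ {6}
  x = 4: [0↦3, 1↦4, 2↦1, 3↦0, 4↦0, 5↦0, 6↦6]  zeros at y ∈ {3, 4, 5}
  x = 5: [0↦3, 1↦1, 2↦0, 3↦6, 4↦4, 5↦0, 6↦0]  zeros at y ∈ {2, 5, 6}
  x = 6: [0↦5, 1↦0, 2↦1, 3↦0, 4↦3, 5↦2, 6↦3]  zeros at y ∈ {1, 3}
Collecting zeros: affine points = {(1, 4), (3, 6), (4, 3), (4, 4), (4, 5), (5, 2), (5, 5), (5, 6), (6, 1), (6, 3)}.
Total count |C(F_7)_aff| = 10.


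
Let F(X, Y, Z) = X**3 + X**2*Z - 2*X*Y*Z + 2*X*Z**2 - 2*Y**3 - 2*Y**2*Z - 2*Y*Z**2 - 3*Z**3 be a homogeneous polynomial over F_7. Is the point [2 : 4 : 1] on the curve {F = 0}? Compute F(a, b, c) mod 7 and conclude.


F(2,4,1) ≡ 4 (mod 7); P is NOT on the curve.

Evaluate F(2, 4, 1) term-by-term (mod 7).
  X**3 ↦ 1·8·1·1 = 8
  X**2*Z ↦ 1·4·1·1 = 4
  -2*X*Y*Z ↦ -2·2·4·1 = -16
  2*X*Z**2 ↦ 2·2·1·1 = 4
  -2*Y**3 ↦ -2·1·64·1 = -128
  -2*Y**2*Z ↦ -2·1·16·1 = -32
  -2*Y*Z**2 ↦ -2·1·4·1 = -8
  -3*Z**3 ↦ -3·1·1·1 = -3
Sum: F(2, 4, 1) = (8) + (4) + (-16) + (4) + (-128) + (-32) + (-8) + (-3) = -171.
Reducing mod 7: -171 ≡ 4 (mod 7).
Since F(a, b, c) ≡ 4 ≠ 0 (mod 7), P does NOT lie on the curve.


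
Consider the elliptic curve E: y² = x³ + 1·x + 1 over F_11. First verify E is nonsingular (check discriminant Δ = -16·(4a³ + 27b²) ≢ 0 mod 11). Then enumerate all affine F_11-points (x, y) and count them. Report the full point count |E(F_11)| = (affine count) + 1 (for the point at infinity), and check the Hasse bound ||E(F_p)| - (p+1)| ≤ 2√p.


Affine points = {(0, 1), (0, 10), (1, 5), (1, 6), (2, 0), (3, 3), (3, 8), (4, 5), (4, 6), (6, 5), (6, 6), (8, 2), (8, 9)}; affine count = 13; |E(F_11)| = 14.

Discriminant check: Δ ∝ 4a³ + 27b² = 4·1³ + 27·1² = 4·1 + 27·1 ≡ 9 (mod 11). Nonzero ⇒ E is nonsingular.
For each x ∈ F_11, compute rhs = x³ + 1·x + 1 mod 11, then count y ∈ F_11 with y² ≡ rhs.
  x = 0: rhs = 1, matching y values: 1, 10 (2 points).
  x = 1: rhs = 3, matching y values: 5, 6 (2 points).
  x = 2: rhs = 0, matching y values: 0 (1 points).
  x = 3: rhs = 9, matching y values: 3, 8 (2 points).
  x = 4: rhs = 3, matching y values: 5, 6 (2 points).
  x = 5: rhs = 10, matching y values: none (0 points).
  x = 6: rhs = 3, matching y values: 5, 6 (2 points).
  x = 7: rhs = 10, matching y values: none (0 points).
  x = 8: rhs = 4, matching y values: 2, 9 (2 points).
  x = 9: rhs = 2, matching y values: none (0 points).
  x = 10: rhs = 10, matching y values: none (0 points).
Total affine count: 13.
Full point count |E(F_11)| = 13 + 1 = 14.
Hasse bound: |14 − (11+1)| = |2| = 2 ≤ 2√11 ≈ 6.6332 ✓.


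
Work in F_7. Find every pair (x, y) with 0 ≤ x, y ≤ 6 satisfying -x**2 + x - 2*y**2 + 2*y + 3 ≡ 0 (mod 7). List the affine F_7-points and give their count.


Affine F_7-points: {(0, 4), (1, 4), (3, 2), (3, 6), (4, 3), (4, 5), (5, 2), (5, 6)}; count = 8.

For each of the 49 pairs (x, y) ∈ F_7², evaluate f(x, y) mod 7. Record the zeros.
  x = 0: [0↦3, 1↦3, 2↦6, 3↦5, 4↦0, 5↦5, 6↦6]  zeros at y ∈ {4}
  x = 1: [0↦3, 1↦3, 2↦6, 3↦5, 4↦0, 5↦5, 6↦6]  zeros at y ∈ {4}
  x = 2: [0↦1, 1↦1, 2↦4, 3↦3, 4↦5, 5↦3, 6↦4]  zeros at y ∈ ∅
  x = 3: [0↦4, 1↦4, 2↦0, 3↦6, 4↦1, 5↦6, 6↦0]  zeros at y ∈ {2, 6}
  x = 4: [0↦5, 1↦5, 2↦1, 3↦0, 4↦2, 5↦0, 6↦1]  zeros at y ∈ {3, 5}
  x = 5: [0↦4, 1↦4, 2↦0, 3↦6, 4↦1, 5↦6, 6↦0]  zeros at y ∈ {2, 6}
  x = 6: [0↦1, 1↦1, 2↦4, 3↦3, 4↦5, 5↦3, 6↦4]  zeros at y ∈ ∅
Collecting zeros: affine points = {(0, 4), (1, 4), (3, 2), (3, 6), (4, 3), (4, 5), (5, 2), (5, 6)}.
Total count |C(F_7)_aff| = 8.


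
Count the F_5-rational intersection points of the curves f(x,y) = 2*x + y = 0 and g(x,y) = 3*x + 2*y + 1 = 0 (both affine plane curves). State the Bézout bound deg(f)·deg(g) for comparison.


Common zeros: {(1, 3)}; count = 1; Bézout bound = 1.

deg(f) = 1, deg(g) = 1, so Bézout bound = 1.
Scan x ∈ F_5. For each x, list the y ∈ F_5 with f(x, y) ≡ 0 and those with g(x, y) ≡ 0 (mod 5); the common zeros in that column are the intersection.
  x = 0: f ≡ 0 at y ∈ {0}; g ≡ 0 at y ∈ {2}; common: ∅.
  x = 1: f ≡ 0 at y ∈ {3}; g ≡ 0 at y ∈ {3}; common: {3}.
  x = 2: f ≡ 0 at y ∈ {1}; g ≡ 0 at y ∈ {4}; common: ∅.
  x = 3: f ≡ 0 at y ∈ {4}; g ≡ 0 at y ∈ {0}; common: ∅.
  x = 4: f ≡ 0 at y ∈ {2}; g ≡ 0 at y ∈ {1}; common: ∅.
Collecting: common zeros = {(1, 3)}, so the count is 1.
Comparison with the Bézout bound: 1 ≤ 1 = deg(f)·deg(g), as expected for curves with no common component (the bound is attained).


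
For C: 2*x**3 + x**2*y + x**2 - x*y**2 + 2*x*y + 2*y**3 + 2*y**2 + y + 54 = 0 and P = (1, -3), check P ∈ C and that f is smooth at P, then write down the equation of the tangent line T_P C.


Tangent line at P: -13*x + 52*y + 169 = 0.

Step 1: f(1, -3) = 0, so P lies on C.
Step 2: partial derivatives
  f_x(x, y) = 6*x**2 + 2*x*y + 2*x - y**2 + 2*y, f_y(x, y) = x**2 - 2*x*y + 2*x + 6*y**2 + 4*y + 1.
  f_x(P) = -13, f_y(P) = 52 (gradient nonzero, so P is smooth).
Step 3: tangent line at P: -13·(x − 1) + 52·(y − -3) = 0.
Expanding: -13*x + 52*y + 169 = 0.


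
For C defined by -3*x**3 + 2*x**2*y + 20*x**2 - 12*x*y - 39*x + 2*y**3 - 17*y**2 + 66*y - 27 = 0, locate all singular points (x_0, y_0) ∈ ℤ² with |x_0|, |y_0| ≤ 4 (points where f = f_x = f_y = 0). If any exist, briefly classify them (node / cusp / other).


Singular points: {(3, 3)}; classification: node.

Compute partial derivatives:
  f_x = -9*x**2 + 4*x*y + 40*x - 12*y - 39.
  f_y = 2*x**2 - 12*x + 6*y**2 - 34*y + 66.
Scan x_0 ∈ {−4, ..., 4}. For each x_0, f_y(x_0, y) is a polynomial in y; find its integer roots y ∈ {−4, ..., 4}, then test f_x and f at those candidates.
  x = -4: f_y(-4, y) = 6*y**2 - 34*y + 146; no integer root y with |y| ≤ 4.
  x = -3: f_y(-3, y) = 6*y**2 - 34*y + 120; no integer root y with |y| ≤ 4.
  x = -2: f_y(-2, y) = 6*y**2 - 34*y + 98; no integer root y with |y| ≤ 4.
  x = -1: f_y(-1, y) = 6*y**2 - 34*y + 80; no integer root y with |y| ≤ 4.
  x = 0: f_y(0, y) = 6*y**2 - 34*y + 66; no integer root y with |y| ≤ 4.
  x = 1: f_y(1, y) = 6*y**2 - 34*y + 56; no integer root y with |y| ≤ 4.
  x = 2: f_y(2, y) = 6*y**2 - 34*y + 50; no integer root y with |y| ≤ 4.
  x = 3: f_y(3, y) = 6*y**2 - 34*y + 48; vanishes at y ∈ {3}. (3, 3): f_x = 0, f = 0 — SINGULAR.
  x = 4: f_y(4, y) = 6*y**2 - 34*y + 50; no integer root y with |y| ≤ 4.
Only singular point on the grid: (3, 3).
Classify: substitute x = 3 + u, y = 3 + v and expand: f = -3*u**3 + 2*u**2*v - u**2 + 2*v**3 + v**2.
No constant or linear terms (consistent with a singular point). Quadratic part: -u**2 + v**2. Cubic part: -3*u**3 + 2*u**2*v + 2*v**3.
The quadratic part v**2 - u**2 = (v − u)(v + u) splits into two distinct linear factors, so there are two distinct tangent lines y − 3 = ±(x − 3) — this is a node (ordinary double point).
Classification: node.


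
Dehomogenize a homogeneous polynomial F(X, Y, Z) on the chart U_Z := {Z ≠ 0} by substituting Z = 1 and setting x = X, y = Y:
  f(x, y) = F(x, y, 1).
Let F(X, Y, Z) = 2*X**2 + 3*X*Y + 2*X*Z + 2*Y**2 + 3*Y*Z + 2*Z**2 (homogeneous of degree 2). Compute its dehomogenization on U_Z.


f(x, y) = 2*x**2 + 3*x*y + 2*x + 2*y**2 + 3*y + 2

On U_Z we set Z = 1. Each monomial c·X^i·Y^j·Z^k in F becomes c·x^i·y^j·1^k = c·x^i·y^j.
Substituting Z = 1: F(X, Y, 1) = 2*x**2 + 3*x*y + 2*x + 2*y**2 + 3*y + 2.
Note: deg(f) ≤ deg(F) = 2; strict inequality happens when F is divisible by Z (lost terms).


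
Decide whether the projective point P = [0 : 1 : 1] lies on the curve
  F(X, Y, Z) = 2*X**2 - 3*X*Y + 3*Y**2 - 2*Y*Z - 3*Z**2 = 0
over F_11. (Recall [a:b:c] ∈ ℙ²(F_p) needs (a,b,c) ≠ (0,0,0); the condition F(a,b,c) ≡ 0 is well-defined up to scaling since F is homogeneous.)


F(0,1,1) ≡ 9 (mod 11); P is NOT on the curve.

Evaluate F(0, 1, 1) term-by-term (mod 11).
  2*X**2 ↦ 2·0·1·1 = 0
  -3*X*Y ↦ -3·0·1·1 = 0
  3*Y**2 ↦ 3·1·1·1 = 3
  -2*Y*Z ↦ -2·1·1·1 = -2
  -3*Z**2 ↦ -3·1·1·1 = -3
Sum: F(0, 1, 1) = (0) + (0) + (3) + (-2) + (-3) = -2.
Reducing mod 11: -2 ≡ 9 (mod 11).
Since F(a, b, c) ≡ 9 ≠ 0 (mod 11), P does NOT lie on the curve.


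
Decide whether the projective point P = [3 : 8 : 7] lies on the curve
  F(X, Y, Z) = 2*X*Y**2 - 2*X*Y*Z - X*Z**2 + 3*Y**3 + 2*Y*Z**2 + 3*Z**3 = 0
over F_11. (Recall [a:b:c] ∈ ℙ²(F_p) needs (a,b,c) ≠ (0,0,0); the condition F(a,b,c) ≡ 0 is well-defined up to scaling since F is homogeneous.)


F(3,8,7) ≡ 5 (mod 11); P is NOT on the curve.

Evaluate F(3, 8, 7) term-by-term (mod 11).
  2*X*Y**2 ↦ 2·3·64·1 = 384
  -2*X*Y*Z ↦ -2·3·8·7 = -336
  -X*Z**2 ↦ -1·3·1·49 = -147
  3*Y**3 ↦ 3·1·512·1 = 1536
  2*Y*Z**2 ↦ 2·1·8·49 = 784
  3*Z**3 ↦ 3·1·1·343 = 1029
Sum: F(3, 8, 7) = (384) + (-336) + (-147) + (1536) + (784) + (1029) = 3250.
Reducing mod 11: 3250 ≡ 5 (mod 11).
Since F(a, b, c) ≡ 5 ≠ 0 (mod 11), P does NOT lie on the curve.


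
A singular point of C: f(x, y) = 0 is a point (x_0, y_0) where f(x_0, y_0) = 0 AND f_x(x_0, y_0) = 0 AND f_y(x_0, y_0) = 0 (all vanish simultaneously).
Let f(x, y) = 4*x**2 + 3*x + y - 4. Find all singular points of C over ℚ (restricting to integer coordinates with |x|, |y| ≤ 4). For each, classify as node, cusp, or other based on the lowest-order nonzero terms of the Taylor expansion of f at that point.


No singular points in the scanned grid; C is smooth there.

Compute partial derivatives:
  f_x = 8*x + 3.
  f_y = 1.
f_y = 1 is a nonzero constant, so f_y never vanishes: no point (x, y) can satisfy f = f_x = f_y = 0. In particular no (x, y) ∈ {−4, ..., 4}² is singular; the curve is smooth.


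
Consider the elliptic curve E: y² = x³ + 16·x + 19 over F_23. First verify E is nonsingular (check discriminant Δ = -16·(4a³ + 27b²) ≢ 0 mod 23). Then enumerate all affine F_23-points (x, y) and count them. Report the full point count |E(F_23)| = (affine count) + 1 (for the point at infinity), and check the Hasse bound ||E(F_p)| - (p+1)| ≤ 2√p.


Affine points = {(1, 6), (1, 17), (2, 6), (2, 17), (3, 5), (3, 18), (4, 3), (4, 20), (6, 3), (6, 20), (9, 8), (9, 15), (10, 11), (10, 12), (11, 10), (11, 13), (13, 3), (13, 20), (15, 0), (16, 1), (16, 22), (17, 11), (17, 12), (19, 11), (19, 12), (20, 6), (20, 17), (21, 5), (21, 18), (22, 5), (22, 18)}; affine count = 31; |E(F_23)| = 32.

Discriminant check: Δ ∝ 4a³ + 27b² = 4·16³ + 27·19² = 4·4096 + 27·361 ≡ 3 (mod 23). Nonzero ⇒ E is nonsingular.
For each x ∈ F_23, compute rhs = x³ + 16·x + 19 mod 23, then count y ∈ F_23 with y² ≡ rhs.
  x = 0: rhs = 19, matching y values: none (0 points).
  x = 1: rhs = 13, matching y values: 6, 17 (2 points).
  x = 2: rhs = 13, matching y values: 6, 17 (2 points).
  x = 3: rhs = 2, matching y values: 5, 18 (2 points).
  x = 4: rhs = 9, matching y values: 3, 20 (2 points).
  x = 5: rhs = 17, matching y values: none (0 points).
  x = 6: rhs = 9, matching y values: 3, 20 (2 points).
  x = 7: rhs = 14, matching y values: none (0 points).
  x = 8: rhs = 15, matching y values: none (0 points).
  x = 9: rhs = 18, matching y values: 8, 15 (2 points).
  x = 10: rhs = 6, matching y values: 11, 12 (2 points).
  x = 11: rhs = 8, matching y values: 10, 13 (2 points).
  x = 12: rhs = 7, matching y values: none (0 points).
  x = 13: rhs = 9, matching y values: 3, 20 (2 points).
  x = 14: rhs = 20, matching y values: none (0 points).
  x = 15: rhs = 0, matching y values: 0 (1 points).
  x = 16: rhs = 1, matching y values: 1, 22 (2 points).
  x = 17: rhs = 6, matching y values: 11, 12 (2 points).
  x = 18: rhs = 21, matching y values: none (0 points).
  x = 19: rhs = 6, matching y values: 11, 12 (2 points).
  x = 20: rhs = 13, matching y values: 6, 17 (2 points).
  x = 21: rhs = 2, matching y values: 5, 18 (2 points).
  x = 22: rhs = 2, matching y values: 5, 18 (2 points).
Total affine count: 31.
Full point count |E(F_23)| = 31 + 1 = 32.
Hasse bound: |32 − (23+1)| = |8| = 8 ≤ 2√23 ≈ 9.5917 ✓.


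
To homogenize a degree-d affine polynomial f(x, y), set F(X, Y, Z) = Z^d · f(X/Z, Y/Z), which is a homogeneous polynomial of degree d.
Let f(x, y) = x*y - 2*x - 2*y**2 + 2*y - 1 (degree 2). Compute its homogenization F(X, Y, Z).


F(X, Y, Z) = X*Y - 2*X*Z - 2*Y**2 + 2*Y*Z - Z**2

deg(f) = 2.
Substitute x = X/Z, y = Y/Z into f, then multiply by Z^2.
  monomial 1·x^1·y^1 ↦ 1·X^1·Y^1·Z^0.
  monomial -2·x^1·y^0 ↦ -2·X^1·Y^0·Z^1.
  monomial -2·x^0·y^2 ↦ -2·X^0·Y^2·Z^0.
  monomial 2·x^0·y^1 ↦ 2·X^0·Y^1·Z^1.
  monomial -1·x^0·y^0 ↦ -1·X^0·Y^0·Z^2.
Collecting: F(X, Y, Z) = X*Y - 2*X*Z - 2*Y**2 + 2*Y*Z - Z**2.


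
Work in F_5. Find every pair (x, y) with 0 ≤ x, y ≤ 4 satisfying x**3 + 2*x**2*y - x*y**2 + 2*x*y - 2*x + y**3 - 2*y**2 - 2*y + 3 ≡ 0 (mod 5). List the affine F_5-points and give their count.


Affine F_5-points: {(0, 1)}; count = 1.

For each of the 25 pairs (x, y) ∈ F_5², evaluate f(x, y) mod 5. Record the zeros.
  x = 0: [0↦3, 1↦0, 2↦4, 3↦1, 4↦2]  zeros at y ∈ {1}
  x = 1: [0↦2, 1↦2, 2↦2, 3↦3, 4↦1]  zeros at y ∈ ∅
  x = 2: [0↦2, 1↦4, 2↦4, 3↦3, 4↦2]  zeros at y ∈ ∅
  x = 3: [0↦4, 1↦2, 2↦1, 3↦2, 4↦1]  zeros at y ∈ ∅
  x = 4: [0↦4, 1↦2, 2↦4, 3↦1, 4↦4]  zeros at y ∈ ∅
Collecting zeros: affine points = {(0, 1)}.
Total count |C(F_5)_aff| = 1.


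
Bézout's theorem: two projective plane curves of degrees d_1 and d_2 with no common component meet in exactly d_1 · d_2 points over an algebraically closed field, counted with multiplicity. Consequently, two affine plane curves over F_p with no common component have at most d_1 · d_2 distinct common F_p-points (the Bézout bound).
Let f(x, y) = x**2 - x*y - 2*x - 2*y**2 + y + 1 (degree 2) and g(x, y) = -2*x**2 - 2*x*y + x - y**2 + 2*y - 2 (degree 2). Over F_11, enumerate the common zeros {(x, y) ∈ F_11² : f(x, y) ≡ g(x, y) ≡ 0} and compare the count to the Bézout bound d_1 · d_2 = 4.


Common zeros: {(3, 1), (4, 7)}; count = 2; Bézout bound = 4.

deg(f) = 2, deg(g) = 2, so Bézout bound = 4.
Scan x ∈ F_11. For each x, list the y ∈ F_11 with f(x, y) ≡ 0 and those with g(x, y) ≡ 0 (mod 11); the common zeros in that column are the intersection.
  x = 0: f ≡ 0 at y ∈ {1, 5}; g ≡ 0 at y ∈ ∅; common: ∅.
  x = 1: f ≡ 0 at y ∈ {0}; g ≡ 0 at y ∈ ∅; common: ∅.
  x = 2: f ≡ 0 at y ∈ {6, 10}; g ≡ 0 at y ∈ {1, 8}; common: ∅.
  x = 3: f ≡ 0 at y ∈ {1, 9}; g ≡ 0 at y ∈ {1, 6}; common: {1}.
  x = 4: f ≡ 0 at y ∈ {7, 8}; g ≡ 0 at y ∈ {7, 9}; common: {7}.
  x = 5: f ≡ 0 at y ∈ {2, 7}; g ≡ 0 at y ∈ ∅; common: ∅.
  x = 6: f ≡ 0 at y ∈ {6, 8}; g ≡ 0 at y ∈ {5, 7}; common: ∅.
  x = 7: f ≡ 0 at y ∈ {3, 5}; g ≡ 0 at y ∈ {2, 8}; common: ∅.
  x = 8: f ≡ 0 at y ∈ {4, 9}; g ≡ 0 at y ∈ {2, 6}; common: ∅.
  x = 9: f ≡ 0 at y ∈ {3, 4}; g ≡ 0 at y ∈ ∅; common: ∅.
  x = 10: f ≡ 0 at y ∈ {2, 10}; g ≡ 0 at y ∈ ∅; common: ∅.
Collecting: common zeros = {(3, 1), (4, 7)}, so the count is 2.
Comparison with the Bézout bound: 2 ≤ 4 = deg(f)·deg(g), as expected for curves with no common component (the affine F_11-count falls short of the bound because intersections may lie at infinity, over extension fields, or carry multiplicity).


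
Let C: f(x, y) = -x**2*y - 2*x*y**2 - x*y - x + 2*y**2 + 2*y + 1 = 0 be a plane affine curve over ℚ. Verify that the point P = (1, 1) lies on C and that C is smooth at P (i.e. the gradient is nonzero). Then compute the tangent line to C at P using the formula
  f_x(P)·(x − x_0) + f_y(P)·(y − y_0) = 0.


Tangent line at P: 6 - 6*x = 0.

Step 1: f(1, 1) = 0, so P lies on C.
Step 2: partial derivatives
  f_x(x, y) = -2*x*y - 2*y**2 - y - 1, f_y(x, y) = -x**2 - 4*x*y - x + 4*y + 2.
  f_x(P) = -6, f_y(P) = 0 (gradient nonzero, so P is smooth).
Step 3: tangent line at P: -6·(x − 1) + 0·(y − 1) = 0.
Expanding: 6 - 6*x = 0.


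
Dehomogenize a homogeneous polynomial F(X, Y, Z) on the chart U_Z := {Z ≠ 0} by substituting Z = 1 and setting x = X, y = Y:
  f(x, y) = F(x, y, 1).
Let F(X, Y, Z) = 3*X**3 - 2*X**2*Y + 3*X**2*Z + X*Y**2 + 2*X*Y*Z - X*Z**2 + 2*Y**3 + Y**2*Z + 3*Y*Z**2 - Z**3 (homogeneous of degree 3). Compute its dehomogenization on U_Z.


f(x, y) = 3*x**3 - 2*x**2*y + 3*x**2 + x*y**2 + 2*x*y - x + 2*y**3 + y**2 + 3*y - 1

On U_Z we set Z = 1. Each monomial c·X^i·Y^j·Z^k in F becomes c·x^i·y^j·1^k = c·x^i·y^j.
Substituting Z = 1: F(X, Y, 1) = 3*x**3 - 2*x**2*y + 3*x**2 + x*y**2 + 2*x*y - x + 2*y**3 + y**2 + 3*y - 1.
Note: deg(f) ≤ deg(F) = 3; strict inequality happens when F is divisible by Z (lost terms).


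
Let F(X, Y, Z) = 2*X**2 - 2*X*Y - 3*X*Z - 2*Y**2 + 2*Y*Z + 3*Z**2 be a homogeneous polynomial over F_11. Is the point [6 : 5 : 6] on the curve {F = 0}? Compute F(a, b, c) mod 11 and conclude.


F(6,5,6) ≡ 0 (mod 11); P is on the curve.

Evaluate F(6, 5, 6) term-by-term (mod 11).
  2*X**2 ↦ 2·36·1·1 = 72
  -2*X*Y ↦ -2·6·5·1 = -60
  -3*X*Z ↦ -3·6·1·6 = -108
  -2*Y**2 ↦ -2·1·25·1 = -50
  2*Y*Z ↦ 2·1·5·6 = 60
  3*Z**2 ↦ 3·1·1·36 = 108
Sum: F(6, 5, 6) = (72) + (-60) + (-108) + (-50) + (60) + (108) = 22.
Reducing mod 11: 22 ≡ 0 (mod 11).
Since F(a, b, c) ≡ 0 (mod 11), P lies on the curve.
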